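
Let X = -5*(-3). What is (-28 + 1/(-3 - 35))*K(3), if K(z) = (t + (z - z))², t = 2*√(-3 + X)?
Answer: -25560/19 ≈ -1345.3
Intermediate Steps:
X = 15
t = 4*√3 (t = 2*√(-3 + 15) = 2*√12 = 2*(2*√3) = 4*√3 ≈ 6.9282)
K(z) = 48 (K(z) = (4*√3 + (z - z))² = (4*√3 + 0)² = (4*√3)² = 48)
(-28 + 1/(-3 - 35))*K(3) = (-28 + 1/(-3 - 35))*48 = (-28 + 1/(-38))*48 = (-28 - 1/38)*48 = -1065/38*48 = -25560/19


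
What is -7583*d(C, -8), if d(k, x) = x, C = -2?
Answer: 60664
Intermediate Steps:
-7583*d(C, -8) = -7583*(-8) = 60664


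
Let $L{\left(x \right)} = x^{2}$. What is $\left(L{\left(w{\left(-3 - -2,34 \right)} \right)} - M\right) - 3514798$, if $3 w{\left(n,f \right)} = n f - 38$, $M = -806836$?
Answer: $-2707386$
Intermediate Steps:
$w{\left(n,f \right)} = - \frac{38}{3} + \frac{f n}{3}$ ($w{\left(n,f \right)} = \frac{n f - 38}{3} = \frac{f n - 38}{3} = \frac{-38 + f n}{3} = - \frac{38}{3} + \frac{f n}{3}$)
$\left(L{\left(w{\left(-3 - -2,34 \right)} \right)} - M\right) - 3514798 = \left(\left(- \frac{38}{3} + \frac{1}{3} \cdot 34 \left(-3 - -2\right)\right)^{2} - -806836\right) - 3514798 = \left(\left(- \frac{38}{3} + \frac{1}{3} \cdot 34 \left(-3 + 2\right)\right)^{2} + 806836\right) - 3514798 = \left(\left(- \frac{38}{3} + \frac{1}{3} \cdot 34 \left(-1\right)\right)^{2} + 806836\right) - 3514798 = \left(\left(- \frac{38}{3} - \frac{34}{3}\right)^{2} + 806836\right) - 3514798 = \left(\left(-24\right)^{2} + 806836\right) - 3514798 = \left(576 + 806836\right) - 3514798 = 807412 - 3514798 = -2707386$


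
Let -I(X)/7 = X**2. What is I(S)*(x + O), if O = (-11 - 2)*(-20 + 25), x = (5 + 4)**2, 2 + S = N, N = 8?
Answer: -4032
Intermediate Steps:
S = 6 (S = -2 + 8 = 6)
x = 81 (x = 9**2 = 81)
O = -65 (O = -13*5 = -65)
I(X) = -7*X**2
I(S)*(x + O) = (-7*6**2)*(81 - 65) = -7*36*16 = -252*16 = -4032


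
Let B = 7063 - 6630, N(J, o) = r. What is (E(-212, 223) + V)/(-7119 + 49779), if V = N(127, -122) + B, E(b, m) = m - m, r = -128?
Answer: 61/8532 ≈ 0.0071496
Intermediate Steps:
E(b, m) = 0
N(J, o) = -128
B = 433
V = 305 (V = -128 + 433 = 305)
(E(-212, 223) + V)/(-7119 + 49779) = (0 + 305)/(-7119 + 49779) = 305/42660 = 305*(1/42660) = 61/8532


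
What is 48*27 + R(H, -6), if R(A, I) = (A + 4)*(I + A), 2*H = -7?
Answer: 5165/4 ≈ 1291.3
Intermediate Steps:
H = -7/2 (H = (1/2)*(-7) = -7/2 ≈ -3.5000)
R(A, I) = (4 + A)*(A + I)
48*27 + R(H, -6) = 48*27 + ((-7/2)**2 + 4*(-7/2) + 4*(-6) - 7/2*(-6)) = 1296 + (49/4 - 14 - 24 + 21) = 1296 - 19/4 = 5165/4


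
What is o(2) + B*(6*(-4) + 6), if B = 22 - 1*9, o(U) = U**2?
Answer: -230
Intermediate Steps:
B = 13 (B = 22 - 9 = 13)
o(2) + B*(6*(-4) + 6) = 2**2 + 13*(6*(-4) + 6) = 4 + 13*(-24 + 6) = 4 + 13*(-18) = 4 - 234 = -230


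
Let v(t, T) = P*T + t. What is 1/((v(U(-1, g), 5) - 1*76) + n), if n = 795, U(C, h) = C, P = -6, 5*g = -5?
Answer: 1/688 ≈ 0.0014535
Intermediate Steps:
g = -1 (g = (⅕)*(-5) = -1)
v(t, T) = t - 6*T (v(t, T) = -6*T + t = t - 6*T)
1/((v(U(-1, g), 5) - 1*76) + n) = 1/(((-1 - 6*5) - 1*76) + 795) = 1/(((-1 - 30) - 76) + 795) = 1/((-31 - 76) + 795) = 1/(-107 + 795) = 1/688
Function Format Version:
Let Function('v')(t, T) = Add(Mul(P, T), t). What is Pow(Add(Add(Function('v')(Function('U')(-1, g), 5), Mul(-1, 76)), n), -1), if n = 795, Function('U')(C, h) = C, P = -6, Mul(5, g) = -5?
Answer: Rational(1, 688) ≈ 0.0014535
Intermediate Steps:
g = -1 (g = Mul(Rational(1, 5), -5) = -1)
Function('v')(t, T) = Add(t, Mul(-6, T)) (Function('v')(t, T) = Add(Mul(-6, T), t) = Add(t, Mul(-6, T)))
Pow(Add(Add(Function('v')(Function('U')(-1, g), 5), Mul(-1, 76)), n), -1) = Pow(Add(Add(Add(-1, Mul(-6, 5)), Mul(-1, 76)), 795), -1) = Pow(Add(Add(Add(-1, -30), -76), 795), -1) = Pow(Add(Add(-31, -76), 795), -1) = Pow(Add(-107, 795), -1) = Pow(688, -1) = Rational(1, 688)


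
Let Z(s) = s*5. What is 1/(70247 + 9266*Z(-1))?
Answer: 1/23917 ≈ 4.1811e-5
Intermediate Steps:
Z(s) = 5*s
1/(70247 + 9266*Z(-1)) = 1/(70247 + 9266*(5*(-1))) = 1/(70247 + 9266*(-5)) = 1/(70247 - 46330) = 1/23917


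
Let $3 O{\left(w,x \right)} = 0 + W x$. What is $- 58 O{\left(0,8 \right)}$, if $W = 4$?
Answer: $- \frac{1856}{3} \approx -618.67$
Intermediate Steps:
$O{\left(w,x \right)} = \frac{4 x}{3}$ ($O{\left(w,x \right)} = \frac{0 + 4 x}{3} = \frac{4 x}{3}$)
$- 58 O{\left(0,8 \right)} = - 58 \cdot \frac{4}{3} \cdot 8 = \left(-58\right) \frac{32}{3} = - \frac{1856}{3}$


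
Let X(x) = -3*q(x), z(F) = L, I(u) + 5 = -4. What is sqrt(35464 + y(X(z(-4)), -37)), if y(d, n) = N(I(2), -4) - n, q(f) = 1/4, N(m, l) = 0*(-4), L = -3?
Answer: sqrt(35501) ≈ 188.42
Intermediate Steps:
I(u) = -9 (I(u) = -5 - 4 = -9)
z(F) = -3
N(m, l) = 0
q(f) = 1/4
X(x) = -3/4 (X(x) = -3*1/4 = -3/4)
y(d, n) = -n (y(d, n) = 0 - n = -n)
sqrt(35464 + y(X(z(-4)), -37)) = sqrt(35464 - 1*(-37)) = sqrt(35464 + 37) = sqrt(35501)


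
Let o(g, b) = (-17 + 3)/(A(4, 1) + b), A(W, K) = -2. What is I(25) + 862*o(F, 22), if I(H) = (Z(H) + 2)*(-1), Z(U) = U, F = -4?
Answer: -3152/5 ≈ -630.40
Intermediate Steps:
I(H) = -2 - H (I(H) = (H + 2)*(-1) = (2 + H)*(-1) = -2 - H)
o(g, b) = -14/(-2 + b) (o(g, b) = (-17 + 3)/(-2 + b) = -14/(-2 + b))
I(25) + 862*o(F, 22) = (-2 - 1*25) + 862*(-14/(-2 + 22)) = (-2 - 25) + 862*(-14/20) = -27 + 862*(-14*1/20) = -27 + 862*(-7/10) = -27 - 3017/5 = -3152/5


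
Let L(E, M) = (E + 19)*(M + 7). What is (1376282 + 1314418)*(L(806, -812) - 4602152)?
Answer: -14169971523900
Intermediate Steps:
L(E, M) = (7 + M)*(19 + E) (L(E, M) = (19 + E)*(7 + M) = (7 + M)*(19 + E))
(1376282 + 1314418)*(L(806, -812) - 4602152) = (1376282 + 1314418)*((133 + 7*806 + 19*(-812) + 806*(-812)) - 4602152) = 2690700*((133 + 5642 - 15428 - 654472) - 4602152) = 2690700*(-664125 - 4602152) = 2690700*(-5266277) = -14169971523900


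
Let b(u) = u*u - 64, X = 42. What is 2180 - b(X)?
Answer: 480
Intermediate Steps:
b(u) = -64 + u² (b(u) = u² - 64 = -64 + u²)
2180 - b(X) = 2180 - (-64 + 42²) = 2180 - (-64 + 1764) = 2180 - 1*1700 = 2180 - 1700 = 480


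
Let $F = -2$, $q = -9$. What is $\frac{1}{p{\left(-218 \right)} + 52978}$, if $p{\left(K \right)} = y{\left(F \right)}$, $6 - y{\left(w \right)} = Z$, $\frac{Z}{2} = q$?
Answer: $\frac{1}{53002} \approx 1.8867 \cdot 10^{-5}$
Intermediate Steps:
$Z = -18$ ($Z = 2 \left(-9\right) = -18$)
$y{\left(w \right)} = 24$ ($y{\left(w \right)} = 6 - -18 = 6 + 18 = 24$)
$p{\left(K \right)} = 24$
$\frac{1}{p{\left(-218 \right)} + 52978} = \frac{1}{24 + 52978} = \frac{1}{53002}$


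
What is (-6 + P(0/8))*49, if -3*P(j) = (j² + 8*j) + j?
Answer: -294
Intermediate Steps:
P(j) = -3*j - j²/3 (P(j) = -((j² + 8*j) + j)/3 = -(j² + 9*j)/3 = -3*j - j²/3)
(-6 + P(0/8))*49 = (-6 - 0/8*(9 + 0/8)/3)*49 = (-6 - 0*(⅛)*(9 + 0*(⅛))/3)*49 = (-6 - ⅓*0*(9 + 0))*49 = (-6 - ⅓*0*9)*49 = (-6 + 0)*49 = -6*49 = -294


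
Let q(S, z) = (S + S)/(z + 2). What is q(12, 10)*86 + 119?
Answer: 291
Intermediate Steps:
q(S, z) = 2*S/(2 + z) (q(S, z) = (2*S)/(2 + z) = 2*S/(2 + z))
q(12, 10)*86 + 119 = (2*12/(2 + 10))*86 + 119 = (2*12/12)*86 + 119 = (2*12*(1/12))*86 + 119 = 2*86 + 119 = 172 + 119 = 291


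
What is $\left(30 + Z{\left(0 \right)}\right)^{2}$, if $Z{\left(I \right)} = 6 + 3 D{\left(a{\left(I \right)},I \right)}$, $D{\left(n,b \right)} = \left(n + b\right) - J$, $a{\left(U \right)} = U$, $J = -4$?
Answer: $2304$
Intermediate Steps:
$D{\left(n,b \right)} = 4 + b + n$ ($D{\left(n,b \right)} = \left(n + b\right) - -4 = \left(b + n\right) + 4 = 4 + b + n$)
$Z{\left(I \right)} = 18 + 6 I$ ($Z{\left(I \right)} = 6 + 3 \left(4 + I + I\right) = 6 + 3 \left(4 + 2 I\right) = 6 + \left(12 + 6 I\right) = 18 + 6 I$)
$\left(30 + Z{\left(0 \right)}\right)^{2} = \left(30 + \left(18 + 6 \cdot 0\right)\right)^{2} = \left(30 + \left(18 + 0\right)\right)^{2} = \left(30 + 18\right)^{2} = 48^{2} = 2304$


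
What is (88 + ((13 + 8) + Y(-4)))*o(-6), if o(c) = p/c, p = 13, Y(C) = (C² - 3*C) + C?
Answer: -1729/6 ≈ -288.17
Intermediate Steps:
Y(C) = C² - 2*C
o(c) = 13/c
(88 + ((13 + 8) + Y(-4)))*o(-6) = (88 + ((13 + 8) - 4*(-2 - 4)))*(13/(-6)) = (88 + (21 - 4*(-6)))*(13*(-⅙)) = (88 + (21 + 24))*(-13/6) = (88 + 45)*(-13/6) = 133*(-13/6) = -1729/6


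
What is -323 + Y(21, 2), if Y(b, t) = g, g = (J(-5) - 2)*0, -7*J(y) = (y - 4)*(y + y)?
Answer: -323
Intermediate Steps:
J(y) = -2*y*(-4 + y)/7 (J(y) = -(y - 4)*(y + y)/7 = -(-4 + y)*2*y/7 = -2*y*(-4 + y)/7)
g = 0 (g = ((2/7)*(-5)*(4 - 1*(-5)) - 2)*0 = ((2/7)*(-5)*(4 + 5) - 2)*0 = ((2/7)*(-5)*9 - 2)*0 = (-90/7 - 2)*0 = -104/7*0 = 0)
Y(b, t) = 0
-323 + Y(21, 2) = -323 + 0 = -323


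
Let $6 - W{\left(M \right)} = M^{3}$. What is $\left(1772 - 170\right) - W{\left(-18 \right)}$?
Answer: $-4236$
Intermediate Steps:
$W{\left(M \right)} = 6 - M^{3}$
$\left(1772 - 170\right) - W{\left(-18 \right)} = \left(1772 - 170\right) - \left(6 - \left(-18\right)^{3}\right) = \left(1772 - 170\right) - \left(6 - -5832\right) = 1602 - \left(6 + 5832\right) = 1602 - 5838 = -4236$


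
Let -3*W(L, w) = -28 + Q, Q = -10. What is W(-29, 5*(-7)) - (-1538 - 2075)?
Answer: 10877/3 ≈ 3625.7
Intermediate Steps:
W(L, w) = 38/3 (W(L, w) = -(-28 - 10)/3 = -⅓*(-38) = 38/3)
W(-29, 5*(-7)) - (-1538 - 2075) = 38/3 - (-1538 - 2075) = 38/3 - 1*(-3613) = 38/3 + 3613 = 10877/3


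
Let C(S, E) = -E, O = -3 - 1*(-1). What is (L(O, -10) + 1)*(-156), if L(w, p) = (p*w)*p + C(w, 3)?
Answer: 31512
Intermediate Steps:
O = -2 (O = -3 + 1 = -2)
L(w, p) = -3 + w*p**2 (L(w, p) = (p*w)*p - 1*3 = w*p**2 - 3 = -3 + w*p**2)
(L(O, -10) + 1)*(-156) = ((-3 - 2*(-10)**2) + 1)*(-156) = ((-3 - 2*100) + 1)*(-156) = ((-3 - 200) + 1)*(-156) = (-203 + 1)*(-156) = -202*(-156) = 31512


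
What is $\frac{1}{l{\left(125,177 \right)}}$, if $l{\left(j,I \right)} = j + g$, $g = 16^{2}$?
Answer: $\frac{1}{381} \approx 0.0026247$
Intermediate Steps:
$g = 256$
$l{\left(j,I \right)} = 256 + j$ ($l{\left(j,I \right)} = j + 256 = 256 + j$)
$\frac{1}{l{\left(125,177 \right)}} = \frac{1}{256 + 125} = \frac{1}{381}$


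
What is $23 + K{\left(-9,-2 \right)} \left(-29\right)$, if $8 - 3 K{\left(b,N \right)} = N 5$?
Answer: $-151$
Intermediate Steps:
$K{\left(b,N \right)} = \frac{8}{3} - \frac{5 N}{3}$ ($K{\left(b,N \right)} = \frac{8}{3} - \frac{N 5}{3} = \frac{8}{3} - \frac{5 N}{3}$)
$23 + K{\left(-9,-2 \right)} \left(-29\right) = 23 + \left(\frac{8}{3} - - \frac{10}{3}\right) \left(-29\right) = 23 + \left(\frac{8}{3} + \frac{10}{3}\right) \left(-29\right) = 23 + 6 \left(-29\right) = 23 - 174 = -151$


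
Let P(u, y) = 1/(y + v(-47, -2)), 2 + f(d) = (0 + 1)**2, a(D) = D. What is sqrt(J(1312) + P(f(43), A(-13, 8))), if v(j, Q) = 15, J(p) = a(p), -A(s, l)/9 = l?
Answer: sqrt(4262631)/57 ≈ 36.221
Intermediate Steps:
A(s, l) = -9*l
J(p) = p
f(d) = -1 (f(d) = -2 + (0 + 1)**2 = -2 + 1**2 = -2 + 1 = -1)
P(u, y) = 1/(15 + y) (P(u, y) = 1/(y + 15) = 1/(15 + y))
sqrt(J(1312) + P(f(43), A(-13, 8))) = sqrt(1312 + 1/(15 - 9*8)) = sqrt(1312 + 1/(15 - 72)) = sqrt(1312 + 1/(-57)) = sqrt(1312 - 1/57) = sqrt(74783/57) = sqrt(4262631)/57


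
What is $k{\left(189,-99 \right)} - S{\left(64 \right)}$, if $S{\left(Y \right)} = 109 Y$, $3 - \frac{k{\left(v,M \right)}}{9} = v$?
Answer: $-8650$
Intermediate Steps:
$k{\left(v,M \right)} = 27 - 9 v$
$k{\left(189,-99 \right)} - S{\left(64 \right)} = \left(27 - 1701\right) - 109 \cdot 64 = \left(27 - 1701\right) - 6976 = -1674 - 6976 = -8650$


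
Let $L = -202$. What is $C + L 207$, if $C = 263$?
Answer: $-41551$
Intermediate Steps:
$C + L 207 = 263 - 41814 = -41551$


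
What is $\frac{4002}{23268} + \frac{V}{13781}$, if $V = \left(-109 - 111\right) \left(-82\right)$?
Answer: $\frac{79151047}{53442718} \approx 1.481$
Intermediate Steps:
$V = 18040$ ($V = \left(-220\right) \left(-82\right) = 18040$)
$\frac{4002}{23268} + \frac{V}{13781} = \frac{4002}{23268} + \frac{18040}{13781} = 4002 \cdot \frac{1}{23268} + 18040 \cdot \frac{1}{13781} = \frac{667}{3878} + \frac{18040}{13781} = \frac{79151047}{53442718}$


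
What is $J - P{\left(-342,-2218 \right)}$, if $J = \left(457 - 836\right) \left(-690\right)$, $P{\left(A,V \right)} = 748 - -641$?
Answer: $260121$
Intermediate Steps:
$P{\left(A,V \right)} = 1389$ ($P{\left(A,V \right)} = 748 + 641 = 1389$)
$J = 261510$ ($J = \left(-379\right) \left(-690\right) = 261510$)
$J - P{\left(-342,-2218 \right)} = 261510 - 1389 = 260121$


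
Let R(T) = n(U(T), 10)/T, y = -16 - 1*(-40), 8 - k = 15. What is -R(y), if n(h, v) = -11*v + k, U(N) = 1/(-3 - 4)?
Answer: 39/8 ≈ 4.8750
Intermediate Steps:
k = -7 (k = 8 - 1*15 = 8 - 15 = -7)
U(N) = -⅐ (U(N) = 1/(-7) = -⅐)
n(h, v) = -7 - 11*v (n(h, v) = -11*v - 7 = -7 - 11*v)
y = 24 (y = -16 + 40 = 24)
R(T) = -117/T (R(T) = (-7 - 11*10)/T = (-7 - 110)/T = -117/T)
-R(y) = -(-117)/24 = -1*(-39/8) = 39/8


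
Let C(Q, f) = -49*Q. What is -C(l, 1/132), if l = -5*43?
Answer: -10535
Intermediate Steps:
l = -215
-C(l, 1/132) = -(-49)*(-215) = -1*10535 = -10535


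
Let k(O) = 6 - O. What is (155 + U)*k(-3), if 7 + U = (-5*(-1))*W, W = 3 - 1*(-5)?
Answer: 1692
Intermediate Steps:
W = 8 (W = 3 + 5 = 8)
U = 33 (U = -7 - 5*(-1)*8 = -7 + 5*8 = -7 + 40 = 33)
(155 + U)*k(-3) = (155 + 33)*(6 - 1*(-3)) = 188*(6 + 3) = 188*9 = 1692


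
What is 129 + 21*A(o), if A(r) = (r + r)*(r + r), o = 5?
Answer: 2229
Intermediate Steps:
A(r) = 4*r² (A(r) = (2*r)*(2*r) = 4*r²)
129 + 21*A(o) = 129 + 21*(4*5²) = 129 + 21*(4*25) = 129 + 21*100 = 129 + 2100 = 2229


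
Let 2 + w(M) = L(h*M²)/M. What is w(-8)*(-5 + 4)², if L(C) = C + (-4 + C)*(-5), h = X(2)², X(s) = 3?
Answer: 567/2 ≈ 283.50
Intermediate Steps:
h = 9 (h = 3² = 9)
L(C) = 20 - 4*C (L(C) = C + (20 - 5*C) = 20 - 4*C)
w(M) = -2 + (20 - 36*M²)/M
w(-8)*(-5 + 4)² = (-2 - 36*(-8) + 20/(-8))*(-5 + 4)² = (-2 + 288 + 20*(-⅛))*(-1)² = (-2 + 288 - 5/2)*1 = (567/2)*1 = 567/2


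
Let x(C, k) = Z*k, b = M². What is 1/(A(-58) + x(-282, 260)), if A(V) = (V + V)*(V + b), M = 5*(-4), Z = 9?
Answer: -1/37332 ≈ -2.6787e-5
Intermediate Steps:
M = -20
b = 400 (b = (-20)² = 400)
x(C, k) = 9*k
A(V) = 2*V*(400 + V) (A(V) = (V + V)*(V + 400) = (2*V)*(400 + V) = 2*V*(400 + V))
1/(A(-58) + x(-282, 260)) = 1/(2*(-58)*(400 - 58) + 9*260) = 1/(2*(-58)*342 + 2340) = 1/(-39672 + 2340) = 1/(-37332) = -1/37332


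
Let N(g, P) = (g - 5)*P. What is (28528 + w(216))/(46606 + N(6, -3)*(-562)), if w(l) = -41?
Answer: 28487/48292 ≈ 0.58989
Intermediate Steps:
N(g, P) = P*(-5 + g) (N(g, P) = (-5 + g)*P = P*(-5 + g))
(28528 + w(216))/(46606 + N(6, -3)*(-562)) = (28528 - 41)/(46606 - 3*(-5 + 6)*(-562)) = 28487/(46606 - 3*1*(-562)) = 28487/(46606 - 3*(-562)) = 28487/(46606 + 1686) = 28487/48292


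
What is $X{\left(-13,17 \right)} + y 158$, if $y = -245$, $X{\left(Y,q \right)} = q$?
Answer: $-38693$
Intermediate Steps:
$X{\left(-13,17 \right)} + y 158 = 17 - 38710 = -38693$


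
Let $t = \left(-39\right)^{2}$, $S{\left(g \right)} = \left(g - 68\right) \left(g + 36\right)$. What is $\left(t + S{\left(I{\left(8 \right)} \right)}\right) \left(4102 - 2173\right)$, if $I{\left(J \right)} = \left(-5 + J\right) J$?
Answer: $-2158551$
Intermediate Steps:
$I{\left(J \right)} = J \left(-5 + J\right)$
$S{\left(g \right)} = \left(-68 + g\right) \left(36 + g\right)$
$t = 1521$
$\left(t + S{\left(I{\left(8 \right)} \right)}\right) \left(4102 - 2173\right) = \left(1521 - \left(2448 - 64 \left(-5 + 8\right)^{2} + 32 \cdot 8 \left(-5 + 8\right)\right)\right) \left(4102 - 2173\right) = \left(1521 - \left(2448 - 576 + 32 \cdot 8 \cdot 3\right)\right) 1929 = \left(1521 - \left(3216 - 576\right)\right) 1929 = \left(1521 - 2640\right) 1929 = \left(-1119\right) 1929 = -2158551$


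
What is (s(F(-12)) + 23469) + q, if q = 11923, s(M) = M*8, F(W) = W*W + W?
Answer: 36448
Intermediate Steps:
F(W) = W + W**2 (F(W) = W**2 + W = W + W**2)
s(M) = 8*M
(s(F(-12)) + 23469) + q = (8*(-12*(1 - 12)) + 23469) + 11923 = (8*(-12*(-11)) + 23469) + 11923 = (8*132 + 23469) + 11923 = (1056 + 23469) + 11923 = 24525 + 11923 = 36448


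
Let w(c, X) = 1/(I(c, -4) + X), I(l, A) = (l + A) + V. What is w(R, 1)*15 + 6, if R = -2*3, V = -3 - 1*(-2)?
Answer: 9/2 ≈ 4.5000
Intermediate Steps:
V = -1 (V = -3 + 2 = -1)
I(l, A) = -1 + A + l (I(l, A) = (l + A) - 1 = (A + l) - 1 = -1 + A + l)
R = -6
w(c, X) = 1/(-5 + X + c) (w(c, X) = 1/((-1 - 4 + c) + X) = 1/((-5 + c) + X) = 1/(-5 + X + c))
w(R, 1)*15 + 6 = 15/(-5 + 1 - 6) + 6 = 15/(-10) + 6 = -⅒*15 + 6 = -3/2 + 6 = 9/2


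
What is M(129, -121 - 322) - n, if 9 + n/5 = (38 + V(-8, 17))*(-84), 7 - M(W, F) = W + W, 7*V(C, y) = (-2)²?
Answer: 15994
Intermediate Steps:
V(C, y) = 4/7 (V(C, y) = (⅐)*(-2)² = (⅐)*4 = 4/7)
M(W, F) = 7 - 2*W (M(W, F) = 7 - (W + W) = 7 - 2*W)
n = -16245 (n = -45 + 5*((38 + 4/7)*(-84)) = -45 + 5*((270/7)*(-84)) = -45 + 5*(-3240) = -45 - 16200 = -16245)
M(129, -121 - 322) - n = (7 - 2*129) - 1*(-16245) = (7 - 258) + 16245 = -251 + 16245 = 15994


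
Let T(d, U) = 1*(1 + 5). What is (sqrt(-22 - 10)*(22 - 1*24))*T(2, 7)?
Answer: -48*I*sqrt(2) ≈ -67.882*I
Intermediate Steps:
T(d, U) = 6 (T(d, U) = 1*6 = 6)
(sqrt(-22 - 10)*(22 - 1*24))*T(2, 7) = (sqrt(-22 - 10)*(22 - 1*24))*6 = (sqrt(-32)*(22 - 24))*6 = ((4*I*sqrt(2))*(-2))*6 = -8*I*sqrt(2)*6 = -48*I*sqrt(2)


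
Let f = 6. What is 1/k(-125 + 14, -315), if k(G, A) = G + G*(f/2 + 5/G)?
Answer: -1/439 ≈ -0.0022779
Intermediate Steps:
k(G, A) = G + G*(3 + 5/G) (k(G, A) = G + G*(6/2 + 5/G) = G + G*(6*(½) + 5/G) = G + G*(3 + 5/G))
1/k(-125 + 14, -315) = 1/(5 + 4*(-125 + 14)) = 1/(5 + 4*(-111)) = 1/(5 - 444) = 1/(-439) = -1/439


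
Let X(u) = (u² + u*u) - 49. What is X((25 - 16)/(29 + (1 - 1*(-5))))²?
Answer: 3583578769/1500625 ≈ 2388.1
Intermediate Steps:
X(u) = -49 + 2*u² (X(u) = (u² + u²) - 49 = 2*u² - 49 = -49 + 2*u²)
X((25 - 16)/(29 + (1 - 1*(-5))))² = (-49 + 2*((25 - 16)/(29 + (1 - 1*(-5))))²)² = (-49 + 2*(9/(29 + (1 + 5)))²)² = (-49 + 2*(9/(29 + 6))²)² = (-49 + 2*(9/35)²)² = (-49 + 2*(81/1225))² = (-49 + 162/1225)² = (-59863/1225)² = 3583578769/1500625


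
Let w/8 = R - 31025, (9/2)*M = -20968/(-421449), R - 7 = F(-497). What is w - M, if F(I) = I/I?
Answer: -941190063512/3793041 ≈ -2.4814e+5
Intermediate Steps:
F(I) = 1
R = 8 (R = 7 + 1 = 8)
M = 41936/3793041 (M = 2*(-20968/(-421449))/9 = 2*(-20968*(-1/421449))/9 = (2/9)*(20968/421449) = 41936/3793041 ≈ 0.011056)
w = -248136 (w = 8*(8 - 31025) = 8*(-31017) = -248136)
w - M = -248136 - 1*41936/3793041 = -248136 - 41936/3793041 = -941190063512/3793041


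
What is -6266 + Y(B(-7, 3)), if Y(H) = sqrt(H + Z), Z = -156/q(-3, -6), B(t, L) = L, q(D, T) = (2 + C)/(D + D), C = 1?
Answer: -6266 + 3*sqrt(35) ≈ -6248.3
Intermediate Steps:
q(D, T) = 3/(2*D) (q(D, T) = (2 + 1)/(D + D) = 3/((2*D)) = 3*(1/(2*D)) = 3/(2*D))
Z = 312 (Z = -156/((3/2)/(-3)) = -156/((3/2)*(-1/3)) = -156/(-1/2) = -156*(-2) = 312)
Y(H) = sqrt(312 + H) (Y(H) = sqrt(H + 312) = sqrt(312 + H))
-6266 + Y(B(-7, 3)) = -6266 + sqrt(312 + 3) = -6266 + sqrt(315) = -6266 + 3*sqrt(35)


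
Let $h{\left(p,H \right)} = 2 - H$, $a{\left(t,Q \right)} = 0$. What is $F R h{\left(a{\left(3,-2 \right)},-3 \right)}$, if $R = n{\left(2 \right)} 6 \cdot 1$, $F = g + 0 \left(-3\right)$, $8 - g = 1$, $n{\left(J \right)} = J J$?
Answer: $840$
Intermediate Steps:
$n{\left(J \right)} = J^{2}$
$g = 7$ ($g = 8 - 1 = 7$)
$F = 7$ ($F = 7 + 0 \left(-3\right) = 7 + 0 = 7$)
$R = 24$ ($R = 2^{2} \cdot 6 \cdot 1 = 4 \cdot 6 \cdot 1 = 24 \cdot 1 = 24$)
$F R h{\left(a{\left(3,-2 \right)},-3 \right)} = 7 \cdot 24 \left(2 - -3\right) = 168 \left(2 + 3\right) = 168 \cdot 5 = 840$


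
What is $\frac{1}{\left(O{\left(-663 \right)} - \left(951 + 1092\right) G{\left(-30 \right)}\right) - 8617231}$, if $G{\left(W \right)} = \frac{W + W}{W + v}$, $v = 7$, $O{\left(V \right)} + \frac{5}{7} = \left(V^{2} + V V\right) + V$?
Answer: $- \frac{161}{1246797891} \approx -1.2913 \cdot 10^{-7}$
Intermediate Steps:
$O{\left(V \right)} = - \frac{5}{7} + V + 2 V^{2}$ ($O{\left(V \right)} = - \frac{5}{7} + \left(\left(V^{2} + V V\right) + V\right) = - \frac{5}{7} + \left(\left(V^{2} + V^{2}\right) + V\right) = - \frac{5}{7} + \left(2 V^{2} + V\right) = - \frac{5}{7} + \left(V + 2 V^{2}\right) = - \frac{5}{7} + V + 2 V^{2}$)
$G{\left(W \right)} = \frac{2 W}{7 + W}$ ($G{\left(W \right)} = \frac{W + W}{W + 7} = \frac{2 W}{7 + W}$)
$\frac{1}{\left(O{\left(-663 \right)} - \left(951 + 1092\right) G{\left(-30 \right)}\right) - 8617231} = \frac{1}{\left(\left(- \frac{5}{7} - 663 + 2 \left(-663\right)^{2}\right) - \left(951 + 1092\right) 2 \left(-30\right) \frac{1}{7 - 30}\right) - 8617231} = \frac{1}{\left(\left(- \frac{5}{7} - 663 + 2 \cdot 439569\right) - 2043 \cdot 2 \left(-30\right) \frac{1}{-23}\right) - 8617231} = \frac{1}{\left(\left(- \frac{5}{7} - 663 + 879138\right) - 2043 \cdot 2 \left(-30\right) \left(- \frac{1}{23}\right)\right) - 8617231} = \frac{1}{\left(\frac{6149320}{7} - 2043 \cdot \frac{60}{23}\right) - 8617231} = \frac{1}{\left(\frac{6149320}{7} - \frac{122580}{23}\right) - 8617231} = \frac{1}{\frac{140576300}{161} - 8617231} = \frac{1}{- \frac{1246797891}{161}} = - \frac{161}{1246797891}$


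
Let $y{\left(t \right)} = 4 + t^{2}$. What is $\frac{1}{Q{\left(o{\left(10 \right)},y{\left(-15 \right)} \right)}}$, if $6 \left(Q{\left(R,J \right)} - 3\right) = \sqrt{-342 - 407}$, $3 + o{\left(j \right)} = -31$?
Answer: $\frac{108}{1073} - \frac{6 i \sqrt{749}}{1073} \approx 0.10065 - 0.15304 i$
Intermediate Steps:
$o{\left(j \right)} = -34$ ($o{\left(j \right)} = -3 - 31 = -34$)
$Q{\left(R,J \right)} = 3 + \frac{i \sqrt{749}}{6}$ ($Q{\left(R,J \right)} = 3 + \frac{\sqrt{-342 - 407}}{6} = 3 + \frac{\sqrt{-749}}{6} = 3 + \frac{i \sqrt{749}}{6}$)
$\frac{1}{Q{\left(o{\left(10 \right)},y{\left(-15 \right)} \right)}} = \frac{1}{3 + \frac{i \sqrt{749}}{6}}$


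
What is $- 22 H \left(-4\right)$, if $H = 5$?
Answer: $440$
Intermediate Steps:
$- 22 H \left(-4\right) = - 22 \cdot 5 \left(-4\right) = - 110 \left(-4\right) = \left(-1\right) \left(-440\right) = 440$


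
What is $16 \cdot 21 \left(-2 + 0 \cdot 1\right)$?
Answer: $-672$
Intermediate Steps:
$16 \cdot 21 \left(-2 + 0 \cdot 1\right) = 336 \left(-2 + 0\right) = 336 \left(-2\right) = -672$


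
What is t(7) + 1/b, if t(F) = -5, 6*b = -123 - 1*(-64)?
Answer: -301/59 ≈ -5.1017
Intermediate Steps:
b = -59/6 (b = (-123 - 1*(-64))/6 = (-123 + 64)/6 = (⅙)*(-59) = -59/6 ≈ -9.8333)
t(7) + 1/b = -5 + 1/(-59/6) = -5 - 6/59 = -301/59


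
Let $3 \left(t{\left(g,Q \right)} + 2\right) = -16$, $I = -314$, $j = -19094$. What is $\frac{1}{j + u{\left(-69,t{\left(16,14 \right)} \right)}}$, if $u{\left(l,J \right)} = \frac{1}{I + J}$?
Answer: $- \frac{964}{18406619} \approx -5.2372 \cdot 10^{-5}$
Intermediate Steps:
$t{\left(g,Q \right)} = - \frac{22}{3}$ ($t{\left(g,Q \right)} = -2 + \frac{1}{3} \left(-16\right) = -2 - \frac{16}{3} = - \frac{22}{3}$)
$u{\left(l,J \right)} = \frac{1}{-314 + J}$
$\frac{1}{j + u{\left(-69,t{\left(16,14 \right)} \right)}} = \frac{1}{-19094 + \frac{1}{-314 - \frac{22}{3}}} = \frac{1}{-19094 + \frac{1}{- \frac{964}{3}}} = \frac{1}{-19094 - \frac{3}{964}} = \frac{1}{- \frac{18406619}{964}} = - \frac{964}{18406619}$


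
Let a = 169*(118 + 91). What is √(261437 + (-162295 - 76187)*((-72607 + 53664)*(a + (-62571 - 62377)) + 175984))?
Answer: I*√404937724526653 ≈ 2.0123e+7*I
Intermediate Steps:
a = 35321 (a = 169*209 = 35321)
√(261437 + (-162295 - 76187)*((-72607 + 53664)*(a + (-62571 - 62377)) + 175984)) = √(261437 + (-162295 - 76187)*((-72607 + 53664)*(35321 + (-62571 - 62377)) + 175984)) = √(261437 - 238482*(-18943*(35321 - 124948) + 175984)) = √(261437 - 238482*(-18943*(-89627) + 175984)) = √(261437 - 238482*(1697804261 + 175984)) = √(261437 - 238482*1697980245) = √(261437 - 404937724788090) = √(-404937724526653) = I*√404937724526653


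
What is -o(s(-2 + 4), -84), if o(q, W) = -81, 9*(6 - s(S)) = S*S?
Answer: 81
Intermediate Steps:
s(S) = 6 - S²/9 (s(S) = 6 - S*S/9 = 6 - S²/9)
-o(s(-2 + 4), -84) = -1*(-81) = 81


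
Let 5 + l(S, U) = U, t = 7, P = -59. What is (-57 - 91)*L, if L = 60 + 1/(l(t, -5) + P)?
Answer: -612572/69 ≈ -8877.9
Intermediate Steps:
l(S, U) = -5 + U
L = 4139/69 (L = 60 + 1/((-5 - 5) - 59) = 60 + 1/(-10 - 59) = 60 + 1/(-69) = 60 - 1/69 = 4139/69 ≈ 59.985)
(-57 - 91)*L = (-57 - 91)*(4139/69) = -148*4139/69 = -612572/69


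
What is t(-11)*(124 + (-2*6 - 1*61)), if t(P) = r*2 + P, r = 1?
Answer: -459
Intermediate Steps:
t(P) = 2 + P (t(P) = 1*2 + P = 2 + P)
t(-11)*(124 + (-2*6 - 1*61)) = (2 - 11)*(124 + (-2*6 - 1*61)) = -9*(124 + (-12 - 61)) = -9*(124 - 73) = -9*51 = -459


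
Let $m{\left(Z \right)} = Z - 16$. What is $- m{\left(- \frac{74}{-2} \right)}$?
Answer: $-21$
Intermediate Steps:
$m{\left(Z \right)} = -16 + Z$ ($m{\left(Z \right)} = Z - 16 = -16 + Z$)
$- m{\left(- \frac{74}{-2} \right)} = - (-16 - \frac{74}{-2}) = - (-16 - -37) = - (-16 + 37) = \left(-1\right) 21 = -21$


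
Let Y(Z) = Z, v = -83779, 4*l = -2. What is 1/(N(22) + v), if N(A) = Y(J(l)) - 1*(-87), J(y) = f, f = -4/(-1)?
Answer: -1/83688 ≈ -1.1949e-5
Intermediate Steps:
l = -½ (l = (¼)*(-2) = -½ ≈ -0.50000)
f = 4 (f = -4*(-1) = 4)
J(y) = 4
N(A) = 91 (N(A) = 4 - 1*(-87) = 4 + 87 = 91)
1/(N(22) + v) = 1/(91 - 83779) = 1/(-83688) = -1/83688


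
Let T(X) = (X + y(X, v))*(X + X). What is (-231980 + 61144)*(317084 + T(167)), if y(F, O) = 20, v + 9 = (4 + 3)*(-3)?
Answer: -64839437112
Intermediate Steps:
v = -30 (v = -9 + (4 + 3)*(-3) = -9 + 7*(-3) = -9 - 21 = -30)
T(X) = 2*X*(20 + X) (T(X) = (X + 20)*(X + X) = (20 + X)*(2*X) = 2*X*(20 + X))
(-231980 + 61144)*(317084 + T(167)) = (-231980 + 61144)*(317084 + 2*167*(20 + 167)) = -170836*(317084 + 2*167*187) = -170836*(317084 + 62458) = -170836*379542 = -64839437112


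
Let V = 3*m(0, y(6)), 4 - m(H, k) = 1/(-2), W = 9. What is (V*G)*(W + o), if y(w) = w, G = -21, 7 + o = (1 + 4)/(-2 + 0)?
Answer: 567/4 ≈ 141.75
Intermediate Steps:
o = -19/2 (o = -7 + (1 + 4)/(-2 + 0) = -7 + 5/(-2) = -7 + 5*(-½) = -7 - 5/2 = -19/2 ≈ -9.5000)
m(H, k) = 9/2 (m(H, k) = 4 - 1/(-2) = 4 - 1*(-½) = 4 + ½ = 9/2)
V = 27/2 (V = 3*(9/2) = 27/2 ≈ 13.500)
(V*G)*(W + o) = ((27/2)*(-21))*(9 - 19/2) = -567/2*(-½) = 567/4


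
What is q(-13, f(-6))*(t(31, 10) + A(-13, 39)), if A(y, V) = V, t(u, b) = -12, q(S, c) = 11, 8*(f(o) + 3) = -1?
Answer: 297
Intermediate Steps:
f(o) = -25/8 (f(o) = -3 + (1/8)*(-1) = -3 - 1/8 = -25/8)
q(-13, f(-6))*(t(31, 10) + A(-13, 39)) = 11*(-12 + 39) = 11*27 = 297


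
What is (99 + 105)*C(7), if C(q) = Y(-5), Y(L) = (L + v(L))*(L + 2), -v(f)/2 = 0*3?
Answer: 3060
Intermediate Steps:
v(f) = 0 (v(f) = -0*3 = -2*0 = 0)
Y(L) = L*(2 + L) (Y(L) = (L + 0)*(L + 2) = L*(2 + L))
C(q) = 15 (C(q) = -5*(2 - 5) = -5*(-3) = 15)
(99 + 105)*C(7) = (99 + 105)*15 = 204*15 = 3060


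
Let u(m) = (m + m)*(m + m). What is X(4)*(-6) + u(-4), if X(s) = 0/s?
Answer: 64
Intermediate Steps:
u(m) = 4*m² (u(m) = (2*m)*(2*m) = 4*m²)
X(s) = 0
X(4)*(-6) + u(-4) = 0*(-6) + 4*(-4)² = 0 + 4*16 = 0 + 64 = 64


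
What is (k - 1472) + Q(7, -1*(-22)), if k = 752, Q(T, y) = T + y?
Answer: -691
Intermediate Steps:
(k - 1472) + Q(7, -1*(-22)) = (752 - 1472) + (7 - 1*(-22)) = -720 + (7 + 22) = -720 + 29 = -691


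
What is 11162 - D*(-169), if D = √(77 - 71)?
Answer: 11162 + 169*√6 ≈ 11576.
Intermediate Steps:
D = √6 ≈ 2.4495
11162 - D*(-169) = 11162 - √6*(-169) = 11162 - (-169)*√6 = 11162 + 169*√6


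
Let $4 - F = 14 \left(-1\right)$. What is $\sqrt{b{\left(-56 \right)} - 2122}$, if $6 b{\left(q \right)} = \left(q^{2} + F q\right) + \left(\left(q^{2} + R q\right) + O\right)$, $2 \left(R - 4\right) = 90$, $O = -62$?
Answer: $\frac{i \sqrt{15411}}{3} \approx 41.38 i$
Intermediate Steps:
$R = 49$ ($R = 4 + \frac{1}{2} \cdot 90 = 4 + 45 = 49$)
$F = 18$ ($F = 4 - 14 \left(-1\right) = 4 - -14 = 4 + 14 = 18$)
$b{\left(q \right)} = - \frac{31}{3} + \frac{q^{2}}{3} + \frac{67 q}{6}$ ($b{\left(q \right)} = \frac{\left(q^{2} + 18 q\right) - \left(62 - q^{2} - 49 q\right)}{6} = \frac{\left(q^{2} + 18 q\right) + \left(-62 + q^{2} + 49 q\right)}{6} = \frac{-62 + 2 q^{2} + 67 q}{6} = - \frac{31}{3} + \frac{q^{2}}{3} + \frac{67 q}{6}$)
$\sqrt{b{\left(-56 \right)} - 2122} = \sqrt{\left(- \frac{31}{3} + \frac{\left(-56\right)^{2}}{3} + \frac{67}{6} \left(-56\right)\right) - 2122} = \sqrt{\left(- \frac{31}{3} + \frac{1}{3} \cdot 3136 - \frac{1876}{3}\right) - 2122} = \sqrt{\left(- \frac{31}{3} + \frac{3136}{3} - \frac{1876}{3}\right) - 2122} = \sqrt{\frac{1229}{3} - 2122} = \sqrt{- \frac{5137}{3}} = \frac{i \sqrt{15411}}{3}$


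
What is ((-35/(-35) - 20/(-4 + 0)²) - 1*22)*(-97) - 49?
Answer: 8437/4 ≈ 2109.3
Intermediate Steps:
((-35/(-35) - 20/(-4 + 0)²) - 1*22)*(-97) - 49 = ((-35*(-1/35) - 20/((-4)²)) - 22)*(-97) - 49 = ((1 - 20/16) - 22)*(-97) - 49 = ((1 - 20*1/16) - 22)*(-97) - 49 = ((1 - 5/4) - 22)*(-97) - 49 = (-¼ - 22)*(-97) - 49 = -89/4*(-97) - 49 = 8633/4 - 49 = 8437/4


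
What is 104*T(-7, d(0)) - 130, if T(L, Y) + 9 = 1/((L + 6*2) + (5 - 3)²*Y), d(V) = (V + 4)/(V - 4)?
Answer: -962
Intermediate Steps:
d(V) = (4 + V)/(-4 + V)
T(L, Y) = -9 + 1/(12 + L + 4*Y) (T(L, Y) = -9 + 1/((L + 6*2) + (5 - 3)²*Y) = -9 + 1/((L + 12) + 2²*Y) = -9 + 1/((12 + L) + 4*Y) = -9 + 1/(12 + L + 4*Y))
104*T(-7, d(0)) - 130 = 104*((-107 - 36*(4 + 0)/(-4 + 0) - 9*(-7))/(12 - 7 + 4*((4 + 0)/(-4 + 0)))) - 130 = 104*((-107 - 36*4/(-4) + 63)/(12 - 7 + 4*(4/(-4)))) - 130 = 104*((-107 - (-9)*4 + 63)/(12 - 7 + 4*(-¼*4))) - 130 = 104*((-107 - 36*(-1) + 63)/(12 - 7 + 4*(-1))) - 130 = 104*((-107 + 36 + 63)/(12 - 7 - 4)) - 130 = 104*(-8/1) - 130 = 104*(1*(-8)) - 130 = 104*(-8) - 130 = -832 - 130 = -962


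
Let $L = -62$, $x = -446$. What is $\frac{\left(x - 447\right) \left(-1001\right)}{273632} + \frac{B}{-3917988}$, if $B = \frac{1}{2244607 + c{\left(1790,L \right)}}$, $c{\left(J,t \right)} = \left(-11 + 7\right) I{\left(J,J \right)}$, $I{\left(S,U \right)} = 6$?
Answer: $\frac{1965279463219647235}{601597003309945632} \approx 3.2668$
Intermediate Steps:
$c{\left(J,t \right)} = -24$ ($c{\left(J,t \right)} = \left(-11 + 7\right) 6 = \left(-4\right) 6 = -24$)
$B = \frac{1}{2244583}$ ($B = \frac{1}{2244607 - 24} = \frac{1}{2244583} \approx 4.4552 \cdot 10^{-7}$)
$\frac{\left(x - 447\right) \left(-1001\right)}{273632} + \frac{B}{-3917988} = \frac{\left(-446 - 447\right) \left(-1001\right)}{273632} + \frac{1}{2244583 \left(-3917988\right)} = \left(-893\right) \left(-1001\right) \frac{1}{273632} + \frac{1}{2244583} \left(- \frac{1}{3917988}\right) = 893893 \cdot \frac{1}{273632} - \frac{1}{8794249259004} = \frac{893893}{273632} - \frac{1}{8794249259004} = \frac{1965279463219647235}{601597003309945632}$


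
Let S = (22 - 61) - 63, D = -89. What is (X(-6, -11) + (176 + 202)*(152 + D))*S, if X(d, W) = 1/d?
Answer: -2429011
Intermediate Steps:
S = -102 (S = -39 - 63 = -102)
(X(-6, -11) + (176 + 202)*(152 + D))*S = (1/(-6) + (176 + 202)*(152 - 89))*(-102) = (-1/6 + 378*63)*(-102) = (-1/6 + 23814)*(-102) = (142883/6)*(-102) = -2429011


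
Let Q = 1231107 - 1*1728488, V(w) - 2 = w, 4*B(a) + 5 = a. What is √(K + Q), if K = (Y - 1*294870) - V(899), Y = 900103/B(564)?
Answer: 2*I*√61458074951/559 ≈ 886.97*I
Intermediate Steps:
B(a) = -5/4 + a/4
V(w) = 2 + w
Y = 3600412/559 (Y = 900103/(-5/4 + (¼)*564) = 900103/(-5/4 + 141) = 900103/(559/4) = 900103*(4/559) = 3600412/559 ≈ 6440.8)
Q = -497381 (Q = 1231107 - 1728488 = -497381)
K = -161735577/559 (K = (3600412/559 - 1*294870) - (2 + 899) = (3600412/559 - 294870) - 1*901 = -161231918/559 - 901 = -161735577/559 ≈ -2.8933e+5)
√(K + Q) = √(-161735577/559 - 497381) = √(-439771556/559) = 2*I*√61458074951/559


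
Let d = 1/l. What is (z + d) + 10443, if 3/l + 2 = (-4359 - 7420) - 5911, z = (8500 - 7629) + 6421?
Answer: 35513/3 ≈ 11838.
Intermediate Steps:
z = 7292 (z = 871 + 6421 = 7292)
l = -3/17692 (l = 3/(-2 + ((-4359 - 7420) - 5911)) = 3/(-2 + (-11779 - 5911)) = 3/(-2 - 17690) = 3/(-17692) = 3*(-1/17692) = -3/17692 ≈ -0.00016957)
d = -17692/3 (d = 1/(-3/17692) = -17692/3 ≈ -5897.3)
(z + d) + 10443 = (7292 - 17692/3) + 10443 = 4184/3 + 10443 = 35513/3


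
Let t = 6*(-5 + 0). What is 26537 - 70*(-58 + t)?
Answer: 32697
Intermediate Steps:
t = -30 (t = 6*(-5) = -30)
26537 - 70*(-58 + t) = 26537 - 70*(-58 - 30) = 26537 - 70*(-88) = 26537 - 1*(-6160) = 26537 + 6160 = 32697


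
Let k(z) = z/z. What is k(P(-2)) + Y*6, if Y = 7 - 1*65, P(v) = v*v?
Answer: -347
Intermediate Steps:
P(v) = v²
k(z) = 1
Y = -58 (Y = 7 - 65 = -58)
k(P(-2)) + Y*6 = 1 - 58*6 = 1 - 348 = -347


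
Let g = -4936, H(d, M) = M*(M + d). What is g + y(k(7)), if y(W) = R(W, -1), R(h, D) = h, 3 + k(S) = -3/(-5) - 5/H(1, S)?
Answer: -1382777/280 ≈ -4938.5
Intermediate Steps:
k(S) = -12/5 - 5/(S*(1 + S)) (k(S) = -3 + (-3/(-5) - 5*1/(S*(S + 1))) = -3 + (-3*(-⅕) - 5*1/(S*(1 + S))) = -3 + (⅗ - 5/(S*(1 + S))) = -12/5 - 5/(S*(1 + S)))
y(W) = W
g + y(k(7)) = -4936 + (⅕)*(-25 - 12*7*(1 + 7))/(7*(1 + 7)) = -4936 + (⅕)*(⅐)*(-25 - 12*7*8)/8 = -4936 + (⅕)*(⅐)*(⅛)*(-25 - 672) = -4936 + (⅕)*(⅐)*(⅛)*(-697) = -4936 - 697/280 = -1382777/280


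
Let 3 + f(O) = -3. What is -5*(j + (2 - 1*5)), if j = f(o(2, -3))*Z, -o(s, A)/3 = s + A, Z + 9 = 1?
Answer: -225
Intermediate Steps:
Z = -8 (Z = -9 + 1 = -8)
o(s, A) = -3*A - 3*s (o(s, A) = -3*(s + A) = -3*(A + s) = -3*A - 3*s)
f(O) = -6 (f(O) = -3 - 3 = -6)
j = 48 (j = -6*(-8) = 48)
-5*(j + (2 - 1*5)) = -5*(48 + (2 - 1*5)) = -5*(48 + (2 - 5)) = -5*(48 - 3) = -5*45 = -225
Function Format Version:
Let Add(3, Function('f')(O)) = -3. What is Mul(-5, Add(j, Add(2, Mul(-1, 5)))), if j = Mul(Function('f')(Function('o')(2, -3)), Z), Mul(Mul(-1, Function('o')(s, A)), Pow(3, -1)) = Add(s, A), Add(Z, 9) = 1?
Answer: -225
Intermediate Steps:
Z = -8 (Z = Add(-9, 1) = -8)
Function('o')(s, A) = Add(Mul(-3, A), Mul(-3, s)) (Function('o')(s, A) = Mul(-3, Add(s, A)) = Mul(-3, Add(A, s)) = Add(Mul(-3, A), Mul(-3, s)))
Function('f')(O) = -6 (Function('f')(O) = Add(-3, -3) = -6)
j = 48 (j = Mul(-6, -8) = 48)
Mul(-5, Add(j, Add(2, Mul(-1, 5)))) = Mul(-5, Add(48, Add(2, Mul(-1, 5)))) = Mul(-5, Add(48, Add(2, -5))) = Mul(-5, Add(48, -3)) = Mul(-5, 45) = -225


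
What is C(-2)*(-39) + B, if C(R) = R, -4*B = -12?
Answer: 81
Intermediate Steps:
B = 3 (B = -¼*(-12) = 3)
C(-2)*(-39) + B = -2*(-39) + 3 = 78 + 3 = 81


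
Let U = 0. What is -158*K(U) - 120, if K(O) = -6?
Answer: 828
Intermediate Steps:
-158*K(U) - 120 = -158*(-6) - 120 = 948 - 120 = 828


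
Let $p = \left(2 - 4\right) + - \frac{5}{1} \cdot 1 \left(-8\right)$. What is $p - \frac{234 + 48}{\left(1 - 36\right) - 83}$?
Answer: $\frac{2383}{59} \approx 40.39$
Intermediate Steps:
$p = 38$ ($p = \left(2 - 4\right) + \left(-5\right) 1 \cdot 1 \left(-8\right) = -2 + \left(-5\right) 1 \left(-8\right) = -2 - -40 = -2 + 40 = 38$)
$p - \frac{234 + 48}{\left(1 - 36\right) - 83} = 38 - \frac{234 + 48}{\left(1 - 36\right) - 83} = 38 - \frac{282}{\left(1 - 36\right) - 83} = 38 - \frac{282}{-35 - 83} = 38 - \frac{282}{-118} = 38 - 282 \left(- \frac{1}{118}\right) = 38 - - \frac{141}{59} = 38 + \frac{141}{59} = \frac{2383}{59}$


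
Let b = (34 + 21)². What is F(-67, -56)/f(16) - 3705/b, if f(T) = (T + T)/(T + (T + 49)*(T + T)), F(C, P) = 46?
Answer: 1822124/605 ≈ 3011.8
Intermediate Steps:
f(T) = 2*T/(T + 2*T*(49 + T)) (f(T) = (2*T)/(T + (49 + T)*(2*T)) = (2*T)/(T + 2*T*(49 + T)) = 2*T/(T + 2*T*(49 + T)))
b = 3025 (b = 55² = 3025)
F(-67, -56)/f(16) - 3705/b = 46/((2/(99 + 2*16))) - 3705/3025 = 46/((2/(99 + 32))) - 3705*1/3025 = 46/((2/131)) - 741/605 = 46/((2*(1/131))) - 741/605 = 46/(2/131) - 741/605 = 46*(131/2) - 741/605 = 3013 - 741/605 = 1822124/605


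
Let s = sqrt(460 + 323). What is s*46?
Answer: 138*sqrt(87) ≈ 1287.2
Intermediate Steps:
s = 3*sqrt(87) (s = sqrt(783) = 3*sqrt(87) ≈ 27.982)
s*46 = (3*sqrt(87))*46 = 138*sqrt(87)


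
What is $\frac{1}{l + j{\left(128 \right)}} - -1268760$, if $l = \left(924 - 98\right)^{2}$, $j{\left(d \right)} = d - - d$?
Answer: $\frac{865969300321}{682532} \approx 1.2688 \cdot 10^{6}$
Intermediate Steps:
$j{\left(d \right)} = 2 d$ ($j{\left(d \right)} = d + d = 2 d$)
$l = 682276$ ($l = 826^{2} = 682276$)
$\frac{1}{l + j{\left(128 \right)}} - -1268760 = \frac{1}{682276 + 2 \cdot 128} - -1268760 = \frac{1}{682276 + 256} + 1268760 = \frac{1}{682532} + 1268760 = \frac{865969300321}{682532}$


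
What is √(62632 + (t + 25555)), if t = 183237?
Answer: 8*√4241 ≈ 520.98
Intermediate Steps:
√(62632 + (t + 25555)) = √(62632 + (183237 + 25555)) = √(62632 + 208792) = √271424 = 8*√4241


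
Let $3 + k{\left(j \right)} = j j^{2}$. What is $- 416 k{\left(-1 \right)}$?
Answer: $1664$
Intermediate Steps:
$k{\left(j \right)} = -3 + j^{3}$ ($k{\left(j \right)} = -3 + j j^{2} = -3 + j^{3}$)
$- 416 k{\left(-1 \right)} = - 416 \left(-3 + \left(-1\right)^{3}\right) = - 416 \left(-3 - 1\right) = \left(-416\right) \left(-4\right) = 1664$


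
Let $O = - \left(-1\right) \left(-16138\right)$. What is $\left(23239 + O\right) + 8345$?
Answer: $15446$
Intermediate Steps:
$O = -16138$ ($O = \left(-1\right) 16138 = -16138$)
$\left(23239 + O\right) + 8345 = \left(23239 - 16138\right) + 8345 = 7101 + 8345 = 15446$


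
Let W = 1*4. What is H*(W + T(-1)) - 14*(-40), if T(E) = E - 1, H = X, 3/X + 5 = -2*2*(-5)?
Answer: 2802/5 ≈ 560.40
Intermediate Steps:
W = 4
X = 1/5 (X = 3/(-5 - 2*2*(-5)) = 3/(-5 - 4*(-5)) = 3/(-5 + 20) = 3/15 = 3*(1/15) = 1/5 ≈ 0.20000)
H = 1/5 ≈ 0.20000
T(E) = -1 + E
H*(W + T(-1)) - 14*(-40) = (4 + (-1 - 1))/5 - 14*(-40) = (4 - 2)/5 + 560 = (1/5)*2 + 560 = 2/5 + 560 = 2802/5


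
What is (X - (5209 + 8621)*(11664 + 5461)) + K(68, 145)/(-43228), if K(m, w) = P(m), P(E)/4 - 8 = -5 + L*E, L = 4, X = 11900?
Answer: -2559387768225/10807 ≈ -2.3683e+8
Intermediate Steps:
P(E) = 12 + 16*E (P(E) = 32 + 4*(-5 + 4*E) = 32 + (-20 + 16*E) = 12 + 16*E)
K(m, w) = 12 + 16*m
(X - (5209 + 8621)*(11664 + 5461)) + K(68, 145)/(-43228) = (11900 - (5209 + 8621)*(11664 + 5461)) + (12 + 16*68)/(-43228) = (11900 - 13830*17125) + (12 + 1088)*(-1/43228) = (11900 - 1*236838750) + 1100*(-1/43228) = (11900 - 236838750) - 275/10807 = -236826850 - 275/10807 = -2559387768225/10807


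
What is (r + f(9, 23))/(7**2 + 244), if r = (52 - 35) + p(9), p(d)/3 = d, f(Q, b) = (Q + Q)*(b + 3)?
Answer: 512/293 ≈ 1.7474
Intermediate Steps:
f(Q, b) = 2*Q*(3 + b) (f(Q, b) = (2*Q)*(3 + b) = 2*Q*(3 + b))
p(d) = 3*d
r = 44 (r = (52 - 35) + 3*9 = 17 + 27 = 44)
(r + f(9, 23))/(7**2 + 244) = (44 + 2*9*(3 + 23))/(7**2 + 244) = (44 + 2*9*26)/(49 + 244) = (44 + 468)/293 = 512*(1/293) = 512/293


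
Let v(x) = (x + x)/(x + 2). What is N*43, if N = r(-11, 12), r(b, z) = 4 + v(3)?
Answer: 1118/5 ≈ 223.60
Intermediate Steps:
v(x) = 2*x/(2 + x) (v(x) = (2*x)/(2 + x) = 2*x/(2 + x))
r(b, z) = 26/5 (r(b, z) = 4 + 2*3/(2 + 3) = 4 + 2*3/5 = 4 + 2*3*(⅕) = 4 + 6/5 = 26/5)
N = 26/5 ≈ 5.2000
N*43 = (26/5)*43 = 1118/5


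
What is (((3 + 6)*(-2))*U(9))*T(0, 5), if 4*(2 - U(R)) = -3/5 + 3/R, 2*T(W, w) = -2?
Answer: 186/5 ≈ 37.200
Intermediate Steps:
T(W, w) = -1 (T(W, w) = (1/2)*(-2) = -1)
U(R) = 43/20 - 3/(4*R) (U(R) = 2 - (-3/5 + 3/R)/4 = 2 + (3/20 - 3/(4*R)) = 43/20 - 3/(4*R))
(((3 + 6)*(-2))*U(9))*T(0, 5) = (((3 + 6)*(-2))*((1/20)*(-15 + 43*9)/9))*(-1) = ((9*(-2))*((1/20)*(1/9)*(-15 + 387)))*(-1) = -9*372/(10*9)*(-1) = -18*31/15*(-1) = -186/5*(-1) = 186/5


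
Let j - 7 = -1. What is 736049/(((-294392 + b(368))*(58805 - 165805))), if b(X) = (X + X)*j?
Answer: 736049/31027432000 ≈ 2.3723e-5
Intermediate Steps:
j = 6 (j = 7 - 1 = 6)
b(X) = 12*X (b(X) = (X + X)*6 = (2*X)*6 = 12*X)
736049/(((-294392 + b(368))*(58805 - 165805))) = 736049/(((-294392 + 12*368)*(58805 - 165805))) = 736049/(((-294392 + 4416)*(-107000))) = 736049/((-289976*(-107000))) = 736049/31027432000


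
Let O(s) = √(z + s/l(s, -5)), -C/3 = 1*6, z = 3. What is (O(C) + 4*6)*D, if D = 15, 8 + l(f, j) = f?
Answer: 360 + 60*√39/13 ≈ 388.82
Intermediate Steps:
l(f, j) = -8 + f
C = -18 (C = -3*6 = -18)
O(s) = √(3 + s/(-8 + s))
(O(C) + 4*6)*D = (2*√((-6 - 18)/(-8 - 18)) + 4*6)*15 = (2*√(-24/(-26)) + 24)*15 = (2*√(-1/26*(-24)) + 24)*15 = (2*√(12/13) + 24)*15 = (2*(2*√39/13) + 24)*15 = (4*√39/13 + 24)*15 = (24 + 4*√39/13)*15 = 360 + 60*√39/13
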